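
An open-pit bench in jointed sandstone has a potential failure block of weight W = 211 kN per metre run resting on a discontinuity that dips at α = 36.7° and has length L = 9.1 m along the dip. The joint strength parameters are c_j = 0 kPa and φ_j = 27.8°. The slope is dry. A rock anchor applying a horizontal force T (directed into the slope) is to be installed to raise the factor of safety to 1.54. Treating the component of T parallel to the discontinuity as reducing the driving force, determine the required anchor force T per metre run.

Resolving forces along and normal to the sliding plane, with the horizontal anchor force T adding T·sinα to the effective normal force and T·cosα acting up the plane against the driving force:
FS = [c_jL + (W cosα + T sinα) tanφ_j] / [W sinα − T cosα]
Without the anchor: N' = 169.2 kN/m, driving T_d = 126.1 kN/m, resisting R = 0·9.1 + 169.2·tan27.8° = 89.2 kN/m, FS = 0.71.
Setting FS = 1.54 and solving for T:
1.54·(126.1 − T cos36.7°) = 89.2 + T sin36.7°·tan27.8°
T·(sin36.7°·tan27.8° + 1.54·cos36.7°) = 1.54·126.1 − 89.2
T·(0.5976·0.5272 + 1.54·0.8018) = 194.2 − 89.2 = 105.0
T·1.5498 = 105.0
T = 67.7 kN/m

T = 68 kN/m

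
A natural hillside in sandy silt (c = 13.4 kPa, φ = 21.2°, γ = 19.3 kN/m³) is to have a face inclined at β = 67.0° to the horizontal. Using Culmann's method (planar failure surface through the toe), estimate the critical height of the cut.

Culmann's analysis gives the critical failure plane at α_cr = (β + φ)/2 = (67.0 + 21.2)/2 = 44.1°, and the critical height
H_c = (4c/γ) · sinβ cosφ / [1 − cos(β − φ)]
    = (4·13.4/19.3) · sin67.0°·cos21.2° / [1 − cos(45.8°)]
    = 2.777 · 0.9205·0.9323 / [1 − 0.6972]
    = 2.777 · 0.8582 / 0.3028
    = 7.87 m

H_c = 7.87 m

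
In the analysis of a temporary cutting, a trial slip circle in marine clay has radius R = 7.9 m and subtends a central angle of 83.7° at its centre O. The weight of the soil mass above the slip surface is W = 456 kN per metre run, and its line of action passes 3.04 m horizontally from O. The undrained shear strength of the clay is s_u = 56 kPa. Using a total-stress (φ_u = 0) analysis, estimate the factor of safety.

FS = 3.68

Taking moments about the centre O, the resisting moment is provided by the undrained shear strength acting along the arc:
Arc length L_a = R·θ = 7.9·(83.7°·π/180) = 7.9·1.4608 = 11.54 m
M_R = s_u·L_a·R = 56·11.54·7.9 = 5105.6 kN·m/m
M_D = W·d = 456·3.04 = 1386.2 kN·m/m
FS = M_R / M_D = 5105.6 / 1386.2 = 3.683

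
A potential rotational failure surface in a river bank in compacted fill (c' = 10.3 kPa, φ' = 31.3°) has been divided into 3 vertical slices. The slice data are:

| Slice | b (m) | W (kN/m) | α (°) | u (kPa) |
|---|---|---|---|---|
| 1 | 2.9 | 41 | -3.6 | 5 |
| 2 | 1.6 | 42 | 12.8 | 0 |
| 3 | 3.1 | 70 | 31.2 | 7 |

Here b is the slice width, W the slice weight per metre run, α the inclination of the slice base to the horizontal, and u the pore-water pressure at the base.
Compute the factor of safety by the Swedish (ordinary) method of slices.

Ordinary method of slices: FS = Σ[c'·Δl_i + (W_i cosα_i − u_i·Δl_i)·tanφ'] / Σ W_i sinα_i, with Δl_i = b_i / cosα_i.
Slice 1: Δl = 2.9/cos(-3.6°) = 2.906 m; N'_1 = 41·cos(-3.6°) − 5·2.906 = 26.4; c'Δl = 29.93; W sinα = -2.6
Slice 2: Δl = 1.6/cos12.8° = 1.641 m; N'_2 = 42·cos12.8° − 0·1.641 = 41.0; c'Δl = 16.90; W sinα = 9.3
Slice 3: Δl = 3.1/cos31.2° = 3.624 m; N'_3 = 70·cos31.2° − 7·3.624 = 34.5; c'Δl = 37.33; W sinα = 36.3
Σc'Δl = 84.2 kN/m; ΣN' = 101.9 kN/m; ΣW sinα = 43.0 kN/m
Resisting = 84.2 + 101.9·tan31.3° = 84.2 + 61.9 = 146.1 kN/m
FS = 146.1 / 43.0 = 3.398

FS = 3.40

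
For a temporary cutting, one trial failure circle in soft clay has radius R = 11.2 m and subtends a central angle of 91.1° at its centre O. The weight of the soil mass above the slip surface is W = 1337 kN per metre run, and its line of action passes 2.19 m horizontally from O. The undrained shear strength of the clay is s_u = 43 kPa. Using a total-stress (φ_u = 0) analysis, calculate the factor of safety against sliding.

FS = 2.93

Taking moments about the centre O, the resisting moment is provided by the undrained shear strength acting along the arc:
Arc length L_a = R·θ = 11.2·(91.1°·π/180) = 11.2·1.5900 = 17.81 m
M_R = s_u·L_a·R = 43·17.81·11.2 = 8576.3 kN·m/m
M_D = W·d = 1337·2.19 = 2928.0 kN·m/m
FS = M_R / M_D = 8576.3 / 2928.0 = 2.929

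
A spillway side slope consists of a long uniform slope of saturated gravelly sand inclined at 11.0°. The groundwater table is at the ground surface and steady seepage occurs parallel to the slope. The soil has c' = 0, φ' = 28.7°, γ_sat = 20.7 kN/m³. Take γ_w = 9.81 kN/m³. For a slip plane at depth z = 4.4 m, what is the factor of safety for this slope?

FS = 1.48

With seepage parallel to the slope and the water table at the surface, the effective normal stress on the slip plane uses the buoyant unit weight γ' = γ_sat − γ_w while the driving shear stress uses γ_sat:
FS = [c' + γ' z cos²β tanφ'] / [γ_sat z sinβ cosβ]
(For c' = 0 this reduces to FS = (γ'/γ_sat)·tanφ'/tanβ.)
γ' = 20.7 − 9.81 = 10.89 kN/m³
Numerator = 0.0 + 10.89·4.4·cos²11.0°·tan28.7° = 0.0 + 10.89·4.4·0.9636·0.5475 = 25.278 kPa
Denominator = 20.7·4.4·sin11.0°·cos11.0° = 20.7·4.4·0.1908·0.9816 = 17.060 kPa
FS = 25.278 / 17.060 = 1.482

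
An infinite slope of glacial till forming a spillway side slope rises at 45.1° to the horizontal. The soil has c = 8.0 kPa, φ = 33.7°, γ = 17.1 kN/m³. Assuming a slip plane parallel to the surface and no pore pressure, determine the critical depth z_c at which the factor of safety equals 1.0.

Setting FS = 1.00 in FS = [c + γz cos²β tanφ] / [γz sinβ cosβ] and solving for z:
z = c / [γ cosβ (FS·sinβ − cosβ·tanφ)]
  = 8.0 / [17.1·cos45.1°·(1.00·sin45.1° − cos45.1°·tan33.7°)]
  = 8.0 / [17.1·0.7059·(1.00·0.7083 − 0.7059·0.6669)]
  = 8.0 / 2.8677 = 2.790 m

z_c = 2.79 m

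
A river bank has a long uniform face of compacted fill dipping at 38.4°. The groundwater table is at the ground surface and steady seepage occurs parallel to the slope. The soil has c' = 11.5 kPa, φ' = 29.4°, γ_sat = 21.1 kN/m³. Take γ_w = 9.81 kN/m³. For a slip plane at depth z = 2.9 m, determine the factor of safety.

FS = 0.77

With seepage parallel to the slope and the water table at the surface, the effective normal stress on the slip plane uses the buoyant unit weight γ' = γ_sat − γ_w while the driving shear stress uses γ_sat:
FS = [c' + γ' z cos²β tanφ'] / [γ_sat z sinβ cosβ]
γ' = 21.1 − 9.81 = 11.29 kN/m³
Numerator = 11.5 + 11.29·2.9·cos²38.4°·tan29.4° = 11.5 + 11.29·2.9·0.6142·0.5635 = 22.831 kPa
Denominator = 21.1·2.9·sin38.4°·cos38.4° = 21.1·2.9·0.6211·0.7837 = 29.787 kPa
FS = 22.831 / 29.787 = 0.766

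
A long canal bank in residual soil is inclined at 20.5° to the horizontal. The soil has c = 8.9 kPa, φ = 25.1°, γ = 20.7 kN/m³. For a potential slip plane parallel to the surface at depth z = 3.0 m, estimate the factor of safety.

FS = 1.69

For an infinite slope with a slip plane parallel to the surface (no pore pressure): FS = [c + γz cos²β tanφ] / [γz sinβ cosβ].
γz = 20.7·3.0 = 62.10 kN/m²
Numerator = 8.9 + 62.10·cos²20.5°·tan25.1° = 8.9 + 62.10·0.8774·0.4684 = 34.422 kPa
Denominator = 62.10·sin20.5°·cos20.5° = 62.10·0.3502·0.9367 = 20.371 kPa
FS = 34.422 / 20.371 = 1.690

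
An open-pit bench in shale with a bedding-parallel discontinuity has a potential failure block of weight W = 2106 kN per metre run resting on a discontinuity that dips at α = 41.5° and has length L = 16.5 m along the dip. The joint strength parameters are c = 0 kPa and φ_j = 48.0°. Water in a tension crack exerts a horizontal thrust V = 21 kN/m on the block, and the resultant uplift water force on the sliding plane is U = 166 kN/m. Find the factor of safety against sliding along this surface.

Resolving the block weight along and normal to the plane and applying the Mohr–Coulomb strength on the joint:
N' = W cosα − U − V sinα = 2106·cos41.5° − 166 − 21·sin41.5° = 1397.4 kN/m
Driving force T = W sinα + V cosα = 2106·sin41.5° + 21·cos41.5° = 1411.2 kN/m
Resisting force R = c·L + N'·tanφ_j = 0·16.5 + 1397.4·tan48.0° = 0.0 + 1552.0 = 1552.0 kN/m
FS = R / T = 1552.0 / 1411.2 = 1.100

FS = 1.10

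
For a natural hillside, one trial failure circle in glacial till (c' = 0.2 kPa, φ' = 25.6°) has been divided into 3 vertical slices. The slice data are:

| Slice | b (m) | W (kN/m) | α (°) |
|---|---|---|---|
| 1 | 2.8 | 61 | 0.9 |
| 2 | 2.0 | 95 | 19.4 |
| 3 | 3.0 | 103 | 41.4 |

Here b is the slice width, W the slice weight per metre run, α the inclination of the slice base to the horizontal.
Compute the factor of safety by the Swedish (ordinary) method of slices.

FS = 1.10

Ordinary method of slices: FS = Σ[c'·Δl_i + (W_i cosα_i)·tanφ'] / Σ W_i sinα_i, with Δl_i = b_i / cosα_i.
Slice 1: Δl = 2.8/cos0.9° = 2.800 m; N'_1 = 61·cos0.9° = 61.0; c'Δl = 0.56; W sinα = 1.0
Slice 2: Δl = 2.0/cos19.4° = 2.120 m; N'_2 = 95·cos19.4° = 89.6; c'Δl = 0.42; W sinα = 31.6
Slice 3: Δl = 3.0/cos41.4° = 3.999 m; N'_3 = 103·cos41.4° = 77.3; c'Δl = 0.80; W sinα = 68.1
Σc'Δl = 1.8 kN/m; ΣN' = 227.9 kN/m; ΣW sinα = 100.6 kN/m
Resisting = 1.8 + 227.9·tan25.6° = 1.8 + 109.2 = 111.0 kN/m
FS = 111.0 / 100.6 = 1.103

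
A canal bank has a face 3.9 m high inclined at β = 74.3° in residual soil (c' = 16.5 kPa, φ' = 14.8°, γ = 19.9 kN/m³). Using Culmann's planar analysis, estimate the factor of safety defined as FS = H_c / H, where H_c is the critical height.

H_c = (4c'/γ) · sinβ cosφ' / [1 − cos(β − φ')]
    = (4·16.5/19.9) · sin74.3°·cos14.8° / [1 − cos59.5°]
    = 3.317 · 0.9308 / 0.4925 = 6.27 m
FS = H_c / H = 6.27 / 3.9 = 1.607

FS = 1.61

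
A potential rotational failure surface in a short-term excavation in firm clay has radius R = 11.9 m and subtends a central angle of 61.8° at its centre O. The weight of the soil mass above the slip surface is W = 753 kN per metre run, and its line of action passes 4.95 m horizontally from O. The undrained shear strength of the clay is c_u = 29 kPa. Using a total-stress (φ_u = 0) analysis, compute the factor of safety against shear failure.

FS = 1.19

Taking moments about the centre O, the resisting moment is provided by the undrained shear strength acting along the arc:
Arc length L_a = R·θ = 11.9·(61.8°·π/180) = 11.9·1.0786 = 12.84 m
M_R = c_u·L_a·R = 29·12.84·11.9 = 4429.5 kN·m/m
M_D = W·d = 753·4.95 = 3727.3 kN·m/m
FS = M_R / M_D = 4429.5 / 3727.3 = 1.188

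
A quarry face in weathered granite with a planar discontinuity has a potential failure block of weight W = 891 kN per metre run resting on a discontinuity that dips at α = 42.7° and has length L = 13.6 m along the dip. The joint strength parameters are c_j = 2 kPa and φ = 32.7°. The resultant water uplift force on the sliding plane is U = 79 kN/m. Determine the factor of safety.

Resolving the block weight along and normal to the plane and applying the Mohr–Coulomb strength on the joint:
N' = W cosα − U = 891·cos42.7° − 79 = 575.8 kN/m
Driving force T = W sinα = 891·sin42.7° = 604.2 kN/m
Resisting force R = c_j·L + N'·tanφ = 2·13.6 + 575.8·tan32.7° = 27.2 + 369.7 = 396.9 kN/m
FS = R / T = 396.9 / 604.2 = 0.657

FS = 0.66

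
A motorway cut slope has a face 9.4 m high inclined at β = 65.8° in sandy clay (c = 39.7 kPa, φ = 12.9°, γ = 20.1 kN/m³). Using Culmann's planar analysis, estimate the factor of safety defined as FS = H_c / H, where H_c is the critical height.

H_c = (4c/γ) · sinβ cosφ / [1 − cos(β − φ)]
    = (4·39.7/20.1) · sin65.8°·cos12.9° / [1 − cos52.9°]
    = 7.900 · 0.8891 / 0.3968 = 17.70 m
FS = H_c / H = 17.70 / 9.4 = 1.883

FS = 1.88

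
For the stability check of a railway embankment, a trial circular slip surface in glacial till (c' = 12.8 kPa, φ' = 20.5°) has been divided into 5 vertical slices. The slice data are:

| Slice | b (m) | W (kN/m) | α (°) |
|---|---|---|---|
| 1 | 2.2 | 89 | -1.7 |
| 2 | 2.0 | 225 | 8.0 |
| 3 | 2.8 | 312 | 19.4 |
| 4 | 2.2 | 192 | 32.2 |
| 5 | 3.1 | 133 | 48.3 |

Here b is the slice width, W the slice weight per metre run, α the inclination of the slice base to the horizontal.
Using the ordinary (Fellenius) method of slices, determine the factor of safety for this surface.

FS = 1.51

Ordinary method of slices: FS = Σ[c'·Δl_i + (W_i cosα_i)·tanφ'] / Σ W_i sinα_i, with Δl_i = b_i / cosα_i.
Slice 1: Δl = 2.2/cos(-1.7°) = 2.201 m; N'_1 = 89·cos(-1.7°) = 89.0; c'Δl = 28.17; W sinα = -2.6
Slice 2: Δl = 2.0/cos8.0° = 2.020 m; N'_2 = 225·cos8.0° = 222.8; c'Δl = 25.85; W sinα = 31.3
Slice 3: Δl = 2.8/cos19.4° = 2.969 m; N'_3 = 312·cos19.4° = 294.3; c'Δl = 38.00; W sinα = 103.6
Slice 4: Δl = 2.2/cos32.2° = 2.600 m; N'_4 = 192·cos32.2° = 162.5; c'Δl = 33.28; W sinα = 102.3
Slice 5: Δl = 3.1/cos48.3° = 4.660 m; N'_5 = 133·cos48.3° = 88.5; c'Δl = 59.65; W sinα = 99.3
Σc'Δl = 184.9 kN/m; ΣN' = 857.0 kN/m; ΣW sinα = 333.9 kN/m
Resisting = 184.9 + 857.0·tan20.5° = 184.9 + 320.4 = 505.4 kN/m
FS = 505.4 / 333.9 = 1.513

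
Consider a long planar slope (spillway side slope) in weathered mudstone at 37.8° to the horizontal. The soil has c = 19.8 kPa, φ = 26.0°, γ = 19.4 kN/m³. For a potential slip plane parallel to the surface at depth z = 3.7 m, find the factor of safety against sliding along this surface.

For an infinite slope with a slip plane parallel to the surface (no pore pressure): FS = [c + γz cos²β tanφ] / [γz sinβ cosβ].
γz = 19.4·3.7 = 71.78 kN/m²
Numerator = 19.8 + 71.78·cos²37.8°·tan26.0° = 19.8 + 71.78·0.6243·0.4877 = 41.658 kPa
Denominator = 71.78·sin37.8°·cos37.8° = 71.78·0.6129·0.7902 = 34.762 kPa
FS = 41.658 / 34.762 = 1.198

FS = 1.20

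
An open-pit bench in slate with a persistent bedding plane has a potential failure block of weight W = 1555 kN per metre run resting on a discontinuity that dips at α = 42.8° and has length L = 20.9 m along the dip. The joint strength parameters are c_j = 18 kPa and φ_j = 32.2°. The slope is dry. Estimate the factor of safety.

Resolving the block weight along and normal to the plane and applying the Mohr–Coulomb strength on the joint:
N' = W cosα = 1555·cos42.8° = 1140.9 kN/m
Driving force T = W sinα = 1555·sin42.8° = 1056.5 kN/m
Resisting force R = c_j·L + N'·tanφ_j = 18·20.9 + 1140.9·tan32.2° = 376.2 + 718.5 = 1094.7 kN/m
FS = R / T = 1094.7 / 1056.5 = 1.036

FS = 1.04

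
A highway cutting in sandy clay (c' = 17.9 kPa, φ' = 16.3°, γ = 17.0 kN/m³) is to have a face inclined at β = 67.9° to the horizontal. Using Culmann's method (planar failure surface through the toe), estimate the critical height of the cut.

Culmann's analysis gives the critical failure plane at α_cr = (β + φ')/2 = (67.9 + 16.3)/2 = 42.1°, and the critical height
H_c = (4c'/γ) · sinβ cosφ' / [1 − cos(β − φ')]
    = (4·17.9/17.0) · sin67.9°·cos16.3° / [1 − cos(51.6°)]
    = 4.212 · 0.9265·0.9598 / [1 − 0.6211]
    = 4.212 · 0.8893 / 0.3789
    = 9.89 m

H_c = 9.89 m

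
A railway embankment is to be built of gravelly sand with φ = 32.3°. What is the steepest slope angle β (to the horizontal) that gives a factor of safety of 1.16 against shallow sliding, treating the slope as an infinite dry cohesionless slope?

For an infinite dry cohesionless slope FS = tanφ/tanβ, so tanβ = tanφ / FS.
tanβ = tan32.3° / 1.16 = 0.6322 / 1.16 = 0.5450
β = arctan(0.5450) = 28.59°

β = 28.6°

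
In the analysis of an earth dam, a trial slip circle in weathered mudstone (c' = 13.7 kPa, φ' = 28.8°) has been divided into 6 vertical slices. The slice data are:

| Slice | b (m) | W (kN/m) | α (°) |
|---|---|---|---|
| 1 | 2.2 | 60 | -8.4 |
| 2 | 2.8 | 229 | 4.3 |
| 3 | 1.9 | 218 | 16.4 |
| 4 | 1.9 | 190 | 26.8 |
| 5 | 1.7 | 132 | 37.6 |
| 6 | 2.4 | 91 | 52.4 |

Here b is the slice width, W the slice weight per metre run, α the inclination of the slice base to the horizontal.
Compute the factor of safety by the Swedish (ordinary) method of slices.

FS = 2.15

Ordinary method of slices: FS = Σ[c'·Δl_i + (W_i cosα_i)·tanφ'] / Σ W_i sinα_i, with Δl_i = b_i / cosα_i.
Slice 1: Δl = 2.2/cos(-8.4°) = 2.224 m; N'_1 = 60·cos(-8.4°) = 59.4; c'Δl = 30.47; W sinα = -8.8
Slice 2: Δl = 2.8/cos4.3° = 2.808 m; N'_2 = 229·cos4.3° = 228.4; c'Δl = 38.47; W sinα = 17.2
Slice 3: Δl = 1.9/cos16.4° = 1.981 m; N'_3 = 218·cos16.4° = 209.1; c'Δl = 27.13; W sinα = 61.6
Slice 4: Δl = 1.9/cos26.8° = 2.129 m; N'_4 = 190·cos26.8° = 169.6; c'Δl = 29.16; W sinα = 85.7
Slice 5: Δl = 1.7/cos37.6° = 2.146 m; N'_5 = 132·cos37.6° = 104.6; c'Δl = 29.40; W sinα = 80.5
Slice 6: Δl = 2.4/cos52.4° = 3.933 m; N'_6 = 91·cos52.4° = 55.5; c'Δl = 53.89; W sinα = 72.1
Σc'Δl = 208.5 kN/m; ΣN' = 826.5 kN/m; ΣW sinα = 308.3 kN/m
Resisting = 208.5 + 826.5·tan28.8° = 208.5 + 454.4 = 662.9 kN/m
FS = 662.9 / 308.3 = 2.150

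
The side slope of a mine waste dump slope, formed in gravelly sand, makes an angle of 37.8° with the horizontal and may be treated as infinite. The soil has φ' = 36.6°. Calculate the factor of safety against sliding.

For a dry cohesionless infinite slope the factor of safety is FS = tanφ' / tanβ.
FS = tan36.6° / tan37.8° = 0.7427 / 0.7757 = 0.957

FS = 0.96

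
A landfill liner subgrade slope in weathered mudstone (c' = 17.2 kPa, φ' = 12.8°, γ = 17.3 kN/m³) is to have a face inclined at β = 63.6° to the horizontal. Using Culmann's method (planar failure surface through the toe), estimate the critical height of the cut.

H_c = 9.44 m

Culmann's analysis gives the critical failure plane at α_cr = (β + φ')/2 = (63.6 + 12.8)/2 = 38.2°, and the critical height
H_c = (4c'/γ) · sinβ cosφ' / [1 − cos(β − φ')]
    = (4·17.2/17.3) · sin63.6°·cos12.8° / [1 − cos(50.8°)]
    = 3.977 · 0.8957·0.9751 / [1 − 0.6320]
    = 3.977 · 0.8735 / 0.3680
    = 9.44 m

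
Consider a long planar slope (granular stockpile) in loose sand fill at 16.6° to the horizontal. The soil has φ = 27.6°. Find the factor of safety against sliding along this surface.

For a dry cohesionless infinite slope the factor of safety is FS = tanφ / tanβ.
FS = tan27.6° / tan16.6° = 0.5228 / 0.2981 = 1.754

FS = 1.75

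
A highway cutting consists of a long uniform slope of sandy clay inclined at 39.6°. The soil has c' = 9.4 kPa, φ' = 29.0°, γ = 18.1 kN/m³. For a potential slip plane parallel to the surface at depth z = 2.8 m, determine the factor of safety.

FS = 1.05

For an infinite slope with a slip plane parallel to the surface (no pore pressure): FS = [c' + γz cos²β tanφ'] / [γz sinβ cosβ].
γz = 18.1·2.8 = 50.68 kN/m²
Numerator = 9.4 + 50.68·cos²39.6°·tan29.0° = 9.4 + 50.68·0.5937·0.5543 = 26.078 kPa
Denominator = 50.68·sin39.6°·cos39.6° = 50.68·0.6374·0.7705 = 24.891 kPa
FS = 26.078 / 24.891 = 1.048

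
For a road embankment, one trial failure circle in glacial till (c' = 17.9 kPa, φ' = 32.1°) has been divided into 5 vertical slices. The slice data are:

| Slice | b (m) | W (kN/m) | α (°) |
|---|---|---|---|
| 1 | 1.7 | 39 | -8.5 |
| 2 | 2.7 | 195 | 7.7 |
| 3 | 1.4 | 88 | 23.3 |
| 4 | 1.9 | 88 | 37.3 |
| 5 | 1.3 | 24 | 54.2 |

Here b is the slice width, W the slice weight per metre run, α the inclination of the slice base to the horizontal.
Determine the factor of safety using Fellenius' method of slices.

FS = 3.42

Ordinary method of slices: FS = Σ[c'·Δl_i + (W_i cosα_i)·tanφ'] / Σ W_i sinα_i, with Δl_i = b_i / cosα_i.
Slice 1: Δl = 1.7/cos(-8.5°) = 1.719 m; N'_1 = 39·cos(-8.5°) = 38.6; c'Δl = 30.77; W sinα = -5.8
Slice 2: Δl = 2.7/cos7.7° = 2.725 m; N'_2 = 195·cos7.7° = 193.2; c'Δl = 48.77; W sinα = 26.1
Slice 3: Δl = 1.4/cos23.3° = 1.524 m; N'_3 = 88·cos23.3° = 80.8; c'Δl = 27.29; W sinα = 34.8
Slice 4: Δl = 1.9/cos37.3° = 2.389 m; N'_4 = 88·cos37.3° = 70.0; c'Δl = 42.75; W sinα = 53.3
Slice 5: Δl = 1.3/cos54.2° = 2.222 m; N'_5 = 24·cos54.2° = 14.0; c'Δl = 39.78; W sinα = 19.5
Σc'Δl = 189.4 kN/m; ΣN' = 396.7 kN/m; ΣW sinα = 128.0 kN/m
Resisting = 189.4 + 396.7·tan32.1° = 189.4 + 248.8 = 438.2 kN/m
FS = 438.2 / 128.0 = 3.424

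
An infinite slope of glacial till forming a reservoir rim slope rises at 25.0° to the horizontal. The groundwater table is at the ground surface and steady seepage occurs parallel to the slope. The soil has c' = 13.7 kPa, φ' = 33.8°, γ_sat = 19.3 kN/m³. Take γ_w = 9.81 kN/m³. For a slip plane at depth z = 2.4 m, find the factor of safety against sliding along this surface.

With seepage parallel to the slope and the water table at the surface, the effective normal stress on the slip plane uses the buoyant unit weight γ' = γ_sat − γ_w while the driving shear stress uses γ_sat:
FS = [c' + γ' z cos²β tanφ'] / [γ_sat z sinβ cosβ]
γ' = 19.3 − 9.81 = 9.49 kN/m³
Numerator = 13.7 + 9.49·2.4·cos²25.0°·tan33.8° = 13.7 + 9.49·2.4·0.8214·0.6694 = 26.224 kPa
Denominator = 19.3·2.4·sin25.0°·cos25.0° = 19.3·2.4·0.4226·0.9063 = 17.742 kPa
FS = 26.224 / 17.742 = 1.478

FS = 1.48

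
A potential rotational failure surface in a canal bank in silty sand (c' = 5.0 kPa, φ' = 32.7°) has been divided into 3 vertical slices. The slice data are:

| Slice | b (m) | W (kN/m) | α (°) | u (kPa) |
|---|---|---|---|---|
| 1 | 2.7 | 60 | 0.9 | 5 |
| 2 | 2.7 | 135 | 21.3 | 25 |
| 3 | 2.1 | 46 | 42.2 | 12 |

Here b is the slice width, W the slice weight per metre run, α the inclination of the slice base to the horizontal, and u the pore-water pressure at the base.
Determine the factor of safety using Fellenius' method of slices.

FS = 1.31

Ordinary method of slices: FS = Σ[c'·Δl_i + (W_i cosα_i − u_i·Δl_i)·tanφ'] / Σ W_i sinα_i, with Δl_i = b_i / cosα_i.
Slice 1: Δl = 2.7/cos0.9° = 2.700 m; N'_1 = 60·cos0.9° − 5·2.700 = 46.5; c'Δl = 13.50; W sinα = 0.9
Slice 2: Δl = 2.7/cos21.3° = 2.898 m; N'_2 = 135·cos21.3° − 25·2.898 = 53.3; c'Δl = 14.49; W sinα = 49.0
Slice 3: Δl = 2.1/cos42.2° = 2.835 m; N'_3 = 46·cos42.2° − 12·2.835 = 0.1; c'Δl = 14.17; W sinα = 30.9
Σc'Δl = 42.2 kN/m; ΣN' = 99.9 kN/m; ΣW sinα = 80.9 kN/m
Resisting = 42.2 + 99.9·tan32.7° = 42.2 + 64.1 = 106.3 kN/m
FS = 106.3 / 80.9 = 1.314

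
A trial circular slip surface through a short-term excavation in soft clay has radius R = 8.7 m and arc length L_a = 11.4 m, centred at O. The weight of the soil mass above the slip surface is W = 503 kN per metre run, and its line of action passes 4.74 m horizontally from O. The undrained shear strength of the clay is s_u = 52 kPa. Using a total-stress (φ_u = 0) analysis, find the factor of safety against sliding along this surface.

Taking moments about the centre O, the resisting moment is provided by the undrained shear strength acting along the arc:
M_R = s_u·L_a·R = 52·11.40·8.7 = 5157.4 kN·m/m
M_D = W·d = 503·4.74 = 2384.2 kN·m/m
FS = M_R / M_D = 5157.4 / 2384.2 = 2.163

FS = 2.16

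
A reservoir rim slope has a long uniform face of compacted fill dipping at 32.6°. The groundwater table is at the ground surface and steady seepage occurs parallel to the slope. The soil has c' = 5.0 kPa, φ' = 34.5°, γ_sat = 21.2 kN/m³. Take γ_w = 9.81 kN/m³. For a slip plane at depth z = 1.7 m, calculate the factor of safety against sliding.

With seepage parallel to the slope and the water table at the surface, the effective normal stress on the slip plane uses the buoyant unit weight γ' = γ_sat − γ_w while the driving shear stress uses γ_sat:
FS = [c' + γ' z cos²β tanφ'] / [γ_sat z sinβ cosβ]
γ' = 21.2 − 9.81 = 11.39 kN/m³
Numerator = 5.0 + 11.39·1.7·cos²32.6°·tan34.5° = 5.0 + 11.39·1.7·0.7097·0.6873 = 14.445 kPa
Denominator = 21.2·1.7·sin32.6°·cos32.6° = 21.2·1.7·0.5388·0.8425 = 16.358 kPa
FS = 14.445 / 16.358 = 0.883

FS = 0.88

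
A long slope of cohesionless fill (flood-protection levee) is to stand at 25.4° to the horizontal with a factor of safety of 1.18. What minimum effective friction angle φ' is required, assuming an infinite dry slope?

FS = tanφ'/tanβ ⇒ tanφ' = FS · tanβ = 1.18 · tan25.4° = 0.5603
φ' = arctan(0.5603) = 29.26°

φ' = 29.3°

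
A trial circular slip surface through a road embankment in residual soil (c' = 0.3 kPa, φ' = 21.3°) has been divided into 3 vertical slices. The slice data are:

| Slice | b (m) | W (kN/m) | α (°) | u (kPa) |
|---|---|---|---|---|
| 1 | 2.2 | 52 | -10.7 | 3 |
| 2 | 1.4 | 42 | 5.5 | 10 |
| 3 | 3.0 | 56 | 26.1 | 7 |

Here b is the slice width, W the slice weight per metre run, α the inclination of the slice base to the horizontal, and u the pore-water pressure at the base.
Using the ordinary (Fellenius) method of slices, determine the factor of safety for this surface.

Ordinary method of slices: FS = Σ[c'·Δl_i + (W_i cosα_i − u_i·Δl_i)·tanφ'] / Σ W_i sinα_i, with Δl_i = b_i / cosα_i.
Slice 1: Δl = 2.2/cos(-10.7°) = 2.239 m; N'_1 = 52·cos(-10.7°) − 3·2.239 = 44.4; c'Δl = 0.67; W sinα = -9.7
Slice 2: Δl = 1.4/cos5.5° = 1.406 m; N'_2 = 42·cos5.5° − 10·1.406 = 27.7; c'Δl = 0.42; W sinα = 4.0
Slice 3: Δl = 3.0/cos26.1° = 3.341 m; N'_3 = 56·cos26.1° − 7·3.341 = 26.9; c'Δl = 1.00; W sinα = 24.6
Σc'Δl = 2.1 kN/m; ΣN' = 99.0 kN/m; ΣW sinα = 19.0 kN/m
Resisting = 2.1 + 99.0·tan21.3° = 2.1 + 38.6 = 40.7 kN/m
FS = 40.7 / 19.0 = 2.141

FS = 2.14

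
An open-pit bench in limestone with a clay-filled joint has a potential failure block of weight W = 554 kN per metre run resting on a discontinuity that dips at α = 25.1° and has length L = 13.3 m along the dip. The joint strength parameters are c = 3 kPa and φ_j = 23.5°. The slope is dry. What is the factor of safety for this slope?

FS = 1.10

Resolving the block weight along and normal to the plane and applying the Mohr–Coulomb strength on the joint:
N' = W cosα = 554·cos25.1° = 501.7 kN/m
Driving force T = W sinα = 554·sin25.1° = 235.0 kN/m
Resisting force R = c·L + N'·tanφ_j = 3·13.3 + 501.7·tan23.5° = 39.9 + 218.1 = 258.0 kN/m
FS = R / T = 258.0 / 235.0 = 1.098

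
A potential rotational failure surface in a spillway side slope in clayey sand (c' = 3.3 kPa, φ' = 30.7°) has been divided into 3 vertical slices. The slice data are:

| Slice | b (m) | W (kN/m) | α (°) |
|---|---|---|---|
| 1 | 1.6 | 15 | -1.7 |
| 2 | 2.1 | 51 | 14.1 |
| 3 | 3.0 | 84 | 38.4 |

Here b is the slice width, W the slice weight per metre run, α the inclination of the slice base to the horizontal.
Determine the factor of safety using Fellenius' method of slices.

Ordinary method of slices: FS = Σ[c'·Δl_i + (W_i cosα_i)·tanφ'] / Σ W_i sinα_i, with Δl_i = b_i / cosα_i.
Slice 1: Δl = 1.6/cos(-1.7°) = 1.601 m; N'_1 = 15·cos(-1.7°) = 15.0; c'Δl = 5.28; W sinα = -0.4
Slice 2: Δl = 2.1/cos14.1° = 2.165 m; N'_2 = 51·cos14.1° = 49.5; c'Δl = 7.15; W sinα = 12.4
Slice 3: Δl = 3.0/cos38.4° = 3.828 m; N'_3 = 84·cos38.4° = 65.8; c'Δl = 12.63; W sinα = 52.2
Σc'Δl = 25.1 kN/m; ΣN' = 130.3 kN/m; ΣW sinα = 64.2 kN/m
Resisting = 25.1 + 130.3·tan30.7° = 25.1 + 77.4 = 102.4 kN/m
FS = 102.4 / 64.2 = 1.596

FS = 1.60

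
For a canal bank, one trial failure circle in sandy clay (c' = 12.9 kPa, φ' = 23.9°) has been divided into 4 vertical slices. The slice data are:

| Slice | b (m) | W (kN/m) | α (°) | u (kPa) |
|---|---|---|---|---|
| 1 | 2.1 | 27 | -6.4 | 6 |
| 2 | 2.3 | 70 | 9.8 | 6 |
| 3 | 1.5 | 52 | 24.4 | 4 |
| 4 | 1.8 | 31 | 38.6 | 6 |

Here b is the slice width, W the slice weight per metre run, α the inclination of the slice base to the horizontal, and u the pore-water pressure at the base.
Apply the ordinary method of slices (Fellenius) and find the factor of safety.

Ordinary method of slices: FS = Σ[c'·Δl_i + (W_i cosα_i − u_i·Δl_i)·tanφ'] / Σ W_i sinα_i, with Δl_i = b_i / cosα_i.
Slice 1: Δl = 2.1/cos(-6.4°) = 2.113 m; N'_1 = 27·cos(-6.4°) − 6·2.113 = 14.2; c'Δl = 27.26; W sinα = -3.0
Slice 2: Δl = 2.3/cos9.8° = 2.334 m; N'_2 = 70·cos9.8° − 6·2.334 = 55.0; c'Δl = 30.11; W sinα = 11.9
Slice 3: Δl = 1.5/cos24.4° = 1.647 m; N'_3 = 52·cos24.4° − 4·1.647 = 40.8; c'Δl = 21.25; W sinα = 21.5
Slice 4: Δl = 1.8/cos38.6° = 2.303 m; N'_4 = 31·cos38.6° − 6·2.303 = 10.4; c'Δl = 29.71; W sinα = 19.3
Σc'Δl = 108.3 kN/m; ΣN' = 120.3 kN/m; ΣW sinα = 49.7 kN/m
Resisting = 108.3 + 120.3·tan23.9° = 108.3 + 53.3 = 161.6 kN/m
FS = 161.6 / 49.7 = 3.251

FS = 3.25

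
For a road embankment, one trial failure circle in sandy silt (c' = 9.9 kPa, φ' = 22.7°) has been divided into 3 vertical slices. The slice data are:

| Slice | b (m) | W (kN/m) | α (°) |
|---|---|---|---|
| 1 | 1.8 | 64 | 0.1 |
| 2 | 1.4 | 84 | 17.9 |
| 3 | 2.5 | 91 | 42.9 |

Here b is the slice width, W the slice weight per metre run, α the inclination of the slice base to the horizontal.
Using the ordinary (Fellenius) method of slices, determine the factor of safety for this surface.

FS = 1.76

Ordinary method of slices: FS = Σ[c'·Δl_i + (W_i cosα_i)·tanφ'] / Σ W_i sinα_i, with Δl_i = b_i / cosα_i.
Slice 1: Δl = 1.8/cos0.1° = 1.800 m; N'_1 = 64·cos0.1° = 64.0; c'Δl = 17.82; W sinα = 0.1
Slice 2: Δl = 1.4/cos17.9° = 1.471 m; N'_2 = 84·cos17.9° = 79.9; c'Δl = 14.57; W sinα = 25.8
Slice 3: Δl = 2.5/cos42.9° = 3.413 m; N'_3 = 91·cos42.9° = 66.7; c'Δl = 33.79; W sinα = 61.9
Σc'Δl = 66.2 kN/m; ΣN' = 210.6 kN/m; ΣW sinα = 87.9 kN/m
Resisting = 66.2 + 210.6·tan22.7° = 66.2 + 88.1 = 154.3 kN/m
FS = 154.3 / 87.9 = 1.756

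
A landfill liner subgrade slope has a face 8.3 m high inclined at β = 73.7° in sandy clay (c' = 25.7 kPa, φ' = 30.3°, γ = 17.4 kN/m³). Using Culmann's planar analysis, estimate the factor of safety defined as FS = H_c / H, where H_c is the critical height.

FS = 2.16

H_c = (4c'/γ) · sinβ cosφ' / [1 − cos(β − φ')]
    = (4·25.7/17.4) · sin73.7°·cos30.3° / [1 − cos43.4°]
    = 5.908 · 0.8287 / 0.2734 = 17.91 m
FS = H_c / H = 17.91 / 8.3 = 2.157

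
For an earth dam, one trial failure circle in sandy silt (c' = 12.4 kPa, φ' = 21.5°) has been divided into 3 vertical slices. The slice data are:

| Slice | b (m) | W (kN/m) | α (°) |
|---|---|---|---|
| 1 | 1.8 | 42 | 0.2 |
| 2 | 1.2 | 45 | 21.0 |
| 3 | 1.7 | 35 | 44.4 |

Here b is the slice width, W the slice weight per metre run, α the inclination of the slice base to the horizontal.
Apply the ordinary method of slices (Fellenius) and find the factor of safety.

Ordinary method of slices: FS = Σ[c'·Δl_i + (W_i cosα_i)·tanφ'] / Σ W_i sinα_i, with Δl_i = b_i / cosα_i.
Slice 1: Δl = 1.8/cos0.2° = 1.800 m; N'_1 = 42·cos0.2° = 42.0; c'Δl = 22.32; W sinα = 0.1
Slice 2: Δl = 1.2/cos21.0° = 1.285 m; N'_2 = 45·cos21.0° = 42.0; c'Δl = 15.94; W sinα = 16.1
Slice 3: Δl = 1.7/cos44.4° = 2.379 m; N'_3 = 35·cos44.4° = 25.0; c'Δl = 29.50; W sinα = 24.5
Σc'Δl = 67.8 kN/m; ΣN' = 109.0 kN/m; ΣW sinα = 40.8 kN/m
Resisting = 67.8 + 109.0·tan21.5° = 67.8 + 42.9 = 110.7 kN/m
FS = 110.7 / 40.8 = 2.716

FS = 2.72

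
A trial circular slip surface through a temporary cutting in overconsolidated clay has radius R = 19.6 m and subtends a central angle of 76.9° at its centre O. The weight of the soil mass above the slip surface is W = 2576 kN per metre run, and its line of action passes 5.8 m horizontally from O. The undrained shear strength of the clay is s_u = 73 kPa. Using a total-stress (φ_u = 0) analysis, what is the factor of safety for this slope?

Taking moments about the centre O, the resisting moment is provided by the undrained shear strength acting along the arc:
Arc length L_a = R·θ = 19.6·(76.9°·π/180) = 19.6·1.3422 = 26.31 m
M_R = s_u·L_a·R = 73·26.31·19.6 = 37639.1 kN·m/m
M_D = W·d = 2576·5.8 = 14940.8 kN·m/m
FS = M_R / M_D = 37639.1 / 14940.8 = 2.519

FS = 2.52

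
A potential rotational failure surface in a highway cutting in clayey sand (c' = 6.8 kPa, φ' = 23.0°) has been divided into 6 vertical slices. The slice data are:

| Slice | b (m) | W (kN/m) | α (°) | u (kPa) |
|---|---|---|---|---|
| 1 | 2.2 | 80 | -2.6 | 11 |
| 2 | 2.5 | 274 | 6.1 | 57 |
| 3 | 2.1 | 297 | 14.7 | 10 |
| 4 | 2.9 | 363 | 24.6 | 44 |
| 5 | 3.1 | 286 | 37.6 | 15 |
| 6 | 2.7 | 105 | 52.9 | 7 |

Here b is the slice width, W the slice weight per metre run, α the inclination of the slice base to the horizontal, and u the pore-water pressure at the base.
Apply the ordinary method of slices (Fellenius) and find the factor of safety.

Ordinary method of slices: FS = Σ[c'·Δl_i + (W_i cosα_i − u_i·Δl_i)·tanφ'] / Σ W_i sinα_i, with Δl_i = b_i / cosα_i.
Slice 1: Δl = 2.2/cos(-2.6°) = 2.202 m; N'_1 = 80·cos(-2.6°) − 11·2.202 = 55.7; c'Δl = 14.98; W sinα = -3.6
Slice 2: Δl = 2.5/cos6.1° = 2.514 m; N'_2 = 274·cos6.1° − 57·2.514 = 129.1; c'Δl = 17.10; W sinα = 29.1
Slice 3: Δl = 2.1/cos14.7° = 2.171 m; N'_3 = 297·cos14.7° − 10·2.171 = 265.6; c'Δl = 14.76; W sinα = 75.4
Slice 4: Δl = 2.9/cos24.6° = 3.189 m; N'_4 = 363·cos24.6° − 44·3.189 = 189.7; c'Δl = 21.69; W sinα = 151.1
Slice 5: Δl = 3.1/cos37.6° = 3.913 m; N'_5 = 286·cos37.6° − 15·3.913 = 167.9; c'Δl = 26.61; W sinα = 174.5
Slice 6: Δl = 2.7/cos52.9° = 4.476 m; N'_6 = 105·cos52.9° − 7·4.476 = 32.0; c'Δl = 30.44; W sinα = 83.7
Σc'Δl = 125.6 kN/m; ΣN' = 840.0 kN/m; ΣW sinα = 510.2 kN/m
Resisting = 125.6 + 840.0·tan23.0° = 125.6 + 356.6 = 482.1 kN/m
FS = 482.1 / 510.2 = 0.945

FS = 0.94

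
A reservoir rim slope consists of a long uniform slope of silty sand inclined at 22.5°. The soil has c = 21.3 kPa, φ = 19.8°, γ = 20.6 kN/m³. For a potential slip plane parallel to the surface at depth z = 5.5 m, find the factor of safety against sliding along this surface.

FS = 1.40

For an infinite slope with a slip plane parallel to the surface (no pore pressure): FS = [c + γz cos²β tanφ] / [γz sinβ cosβ].
γz = 20.6·5.5 = 113.30 kN/m²
Numerator = 21.3 + 113.30·cos²22.5°·tan19.8° = 21.3 + 113.30·0.8536·0.3600 = 56.117 kPa
Denominator = 113.30·sin22.5°·cos22.5° = 113.30·0.3827·0.9239 = 40.058 kPa
FS = 56.117 / 40.058 = 1.401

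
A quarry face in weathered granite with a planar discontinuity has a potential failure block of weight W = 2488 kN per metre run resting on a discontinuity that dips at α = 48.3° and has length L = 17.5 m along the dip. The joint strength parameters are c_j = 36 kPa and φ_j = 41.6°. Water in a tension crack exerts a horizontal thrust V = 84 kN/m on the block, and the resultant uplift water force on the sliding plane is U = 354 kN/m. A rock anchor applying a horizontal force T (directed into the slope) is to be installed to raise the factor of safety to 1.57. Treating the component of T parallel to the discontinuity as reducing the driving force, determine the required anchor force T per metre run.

T = 747 kN/m

Resolving forces along and normal to the sliding plane, with the horizontal anchor force T adding T·sinα to the effective normal force and T·cosα acting up the plane against the driving force:
FS = [c_jL + (W cosα − U − V sinα + T sinα) tanφ_j] / [W sinα + V cosα − T cosα]
Without the anchor: N' = 1238.4 kN/m, driving T_d = 1913.5 kN/m, resisting R = 36·17.5 + 1238.4·tan41.6° = 1729.5 kN/m, FS = 0.90.
Setting FS = 1.57 and solving for T:
1.57·(1913.5 − T cos48.3°) = 1729.5 + T sin48.3°·tan41.6°
T·(sin48.3°·tan41.6° + 1.57·cos48.3°) = 1.57·1913.5 − 1729.5
T·(0.7466·0.8878 + 1.57·0.6652) = 3004.2 − 1729.5 = 1274.7
T·1.7073 = 1274.7
T = 746.6 kN/m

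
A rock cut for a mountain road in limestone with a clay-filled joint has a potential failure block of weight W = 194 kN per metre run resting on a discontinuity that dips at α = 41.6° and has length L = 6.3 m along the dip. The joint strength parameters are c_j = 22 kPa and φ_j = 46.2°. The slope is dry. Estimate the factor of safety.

FS = 2.25

Resolving the block weight along and normal to the plane and applying the Mohr–Coulomb strength on the joint:
N' = W cosα = 194·cos41.6° = 145.1 kN/m
Driving force T = W sinα = 194·sin41.6° = 128.8 kN/m
Resisting force R = c_j·L + N'·tanφ_j = 22·6.3 + 145.1·tan46.2° = 138.6 + 151.3 = 289.9 kN/m
FS = R / T = 289.9 / 128.8 = 2.251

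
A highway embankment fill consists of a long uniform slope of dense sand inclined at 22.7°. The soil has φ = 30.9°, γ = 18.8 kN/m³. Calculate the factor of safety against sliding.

For a dry cohesionless infinite slope the factor of safety is FS = tanφ / tanβ.
FS = tan30.9° / tan22.7° = 0.5985 / 0.4183 = 1.431

FS = 1.43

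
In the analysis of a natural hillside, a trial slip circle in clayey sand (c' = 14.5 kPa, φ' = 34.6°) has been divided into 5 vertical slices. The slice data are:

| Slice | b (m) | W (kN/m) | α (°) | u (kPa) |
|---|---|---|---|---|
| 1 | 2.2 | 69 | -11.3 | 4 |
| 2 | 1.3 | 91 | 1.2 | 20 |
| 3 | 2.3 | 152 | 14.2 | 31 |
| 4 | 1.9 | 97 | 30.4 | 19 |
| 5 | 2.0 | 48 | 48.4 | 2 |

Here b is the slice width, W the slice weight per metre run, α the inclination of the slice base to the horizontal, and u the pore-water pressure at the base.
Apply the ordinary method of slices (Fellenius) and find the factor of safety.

Ordinary method of slices: FS = Σ[c'·Δl_i + (W_i cosα_i − u_i·Δl_i)·tanφ'] / Σ W_i sinα_i, with Δl_i = b_i / cosα_i.
Slice 1: Δl = 2.2/cos(-11.3°) = 2.243 m; N'_1 = 69·cos(-11.3°) − 4·2.243 = 58.7; c'Δl = 32.53; W sinα = -13.5
Slice 2: Δl = 1.3/cos1.2° = 1.300 m; N'_2 = 91·cos1.2° − 20·1.300 = 65.0; c'Δl = 18.85; W sinα = 1.9
Slice 3: Δl = 2.3/cos14.2° = 2.372 m; N'_3 = 152·cos14.2° − 31·2.372 = 73.8; c'Δl = 34.40; W sinα = 37.3
Slice 4: Δl = 1.9/cos30.4° = 2.203 m; N'_4 = 97·cos30.4° − 19·2.203 = 41.8; c'Δl = 31.94; W sinα = 49.1
Slice 5: Δl = 2.0/cos48.4° = 3.012 m; N'_5 = 48·cos48.4° − 2·3.012 = 25.8; c'Δl = 43.68; W sinα = 35.9
Σc'Δl = 161.4 kN/m; ΣN' = 265.1 kN/m; ΣW sinα = 110.7 kN/m
Resisting = 161.4 + 265.1·tan34.6° = 161.4 + 182.9 = 344.3 kN/m
FS = 344.3 / 110.7 = 3.112

FS = 3.11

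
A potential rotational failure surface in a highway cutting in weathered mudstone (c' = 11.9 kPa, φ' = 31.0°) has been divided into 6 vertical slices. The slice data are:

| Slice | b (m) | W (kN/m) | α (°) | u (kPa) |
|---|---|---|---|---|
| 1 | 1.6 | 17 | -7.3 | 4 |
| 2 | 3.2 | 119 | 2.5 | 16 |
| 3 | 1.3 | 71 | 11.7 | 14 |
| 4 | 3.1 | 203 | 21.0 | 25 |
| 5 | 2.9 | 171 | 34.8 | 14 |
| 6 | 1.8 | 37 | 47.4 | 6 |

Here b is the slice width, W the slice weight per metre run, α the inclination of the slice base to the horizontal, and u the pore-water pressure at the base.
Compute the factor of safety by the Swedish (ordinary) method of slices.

Ordinary method of slices: FS = Σ[c'·Δl_i + (W_i cosα_i − u_i·Δl_i)·tanφ'] / Σ W_i sinα_i, with Δl_i = b_i / cosα_i.
Slice 1: Δl = 1.6/cos(-7.3°) = 1.613 m; N'_1 = 17·cos(-7.3°) − 4·1.613 = 10.4; c'Δl = 19.20; W sinα = -2.2
Slice 2: Δl = 3.2/cos2.5° = 3.203 m; N'_2 = 119·cos2.5° − 16·3.203 = 67.6; c'Δl = 38.12; W sinα = 5.2
Slice 3: Δl = 1.3/cos11.7° = 1.328 m; N'_3 = 71·cos11.7° − 14·1.328 = 50.9; c'Δl = 15.80; W sinα = 14.4
Slice 4: Δl = 3.1/cos21.0° = 3.321 m; N'_4 = 203·cos21.0° − 25·3.321 = 106.5; c'Δl = 39.51; W sinα = 72.7
Slice 5: Δl = 2.9/cos34.8° = 3.532 m; N'_5 = 171·cos34.8° − 14·3.532 = 91.0; c'Δl = 42.03; W sinα = 97.6
Slice 6: Δl = 1.8/cos47.4° = 2.659 m; N'_6 = 37·cos47.4° − 6·2.659 = 9.1; c'Δl = 31.65; W sinα = 27.2
Σc'Δl = 186.3 kN/m; ΣN' = 335.6 kN/m; ΣW sinα = 215.0 kN/m
Resisting = 186.3 + 335.6·tan31.0° = 186.3 + 201.6 = 387.9 kN/m
FS = 387.9 / 215.0 = 1.804

FS = 1.80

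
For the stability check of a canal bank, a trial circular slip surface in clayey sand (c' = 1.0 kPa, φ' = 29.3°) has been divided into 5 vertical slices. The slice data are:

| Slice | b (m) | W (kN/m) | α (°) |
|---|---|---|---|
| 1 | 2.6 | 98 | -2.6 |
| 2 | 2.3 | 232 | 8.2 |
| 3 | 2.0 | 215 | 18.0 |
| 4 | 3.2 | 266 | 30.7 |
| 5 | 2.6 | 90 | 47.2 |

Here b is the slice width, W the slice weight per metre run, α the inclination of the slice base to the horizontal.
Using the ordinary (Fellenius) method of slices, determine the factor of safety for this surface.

FS = 1.60

Ordinary method of slices: FS = Σ[c'·Δl_i + (W_i cosα_i)·tanφ'] / Σ W_i sinα_i, with Δl_i = b_i / cosα_i.
Slice 1: Δl = 2.6/cos(-2.6°) = 2.603 m; N'_1 = 98·cos(-2.6°) = 97.9; c'Δl = 2.60; W sinα = -4.4
Slice 2: Δl = 2.3/cos8.2° = 2.324 m; N'_2 = 232·cos8.2° = 229.6; c'Δl = 2.32; W sinα = 33.1
Slice 3: Δl = 2.0/cos18.0° = 2.103 m; N'_3 = 215·cos18.0° = 204.5; c'Δl = 2.10; W sinα = 66.4
Slice 4: Δl = 3.2/cos30.7° = 3.722 m; N'_4 = 266·cos30.7° = 228.7; c'Δl = 3.72; W sinα = 135.8
Slice 5: Δl = 2.6/cos47.2° = 3.827 m; N'_5 = 90·cos47.2° = 61.1; c'Δl = 3.83; W sinα = 66.0
Σc'Δl = 14.6 kN/m; ΣN' = 821.9 kN/m; ΣW sinα = 296.9 kN/m
Resisting = 14.6 + 821.9·tan29.3° = 14.6 + 461.2 = 475.8 kN/m
FS = 475.8 / 296.9 = 1.602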